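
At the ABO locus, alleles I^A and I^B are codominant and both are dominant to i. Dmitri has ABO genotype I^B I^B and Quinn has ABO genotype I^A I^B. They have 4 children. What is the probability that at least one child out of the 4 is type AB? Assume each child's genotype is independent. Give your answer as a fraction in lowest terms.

ABO cross I^B I^B × I^A I^B → 1/2 B, 1/2 AB.
So P(type AB) = 1/2 per child.
P(none) = (1/2)^4 = 1/16; P(at least one) = 1 − 1/16 = 15/16.

15/16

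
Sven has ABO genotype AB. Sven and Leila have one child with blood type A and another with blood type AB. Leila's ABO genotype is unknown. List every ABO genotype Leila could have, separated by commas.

AA, AB, AO, BO

For each candidate genotype of Leila, check whether crossing it with AB can produce every observed child phenotype.
  AA → possible child types {A, AB} ✓
  AB → possible child types {A, B, AB} ✓
  AO → possible child types {A, B, AB} ✓
  BB → possible child types {B, AB} ✗
  BO → possible child types {A, B, AB} ✓
  OO → possible child types {A, B} ✗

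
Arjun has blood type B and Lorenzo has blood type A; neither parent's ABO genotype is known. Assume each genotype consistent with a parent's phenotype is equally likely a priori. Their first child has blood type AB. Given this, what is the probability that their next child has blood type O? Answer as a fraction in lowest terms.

Possible genotypes: Arjun ∈ {BB, BO}; Lorenzo ∈ {AA, AO}.
Weight each parental genotype pair by prior × P(type-AB child):
  BB × AA: posterior weight 4/9; P(next child type O) = 0.
  BB × AO: posterior weight 2/9; P(next child type O) = 0.
  BO × AA: posterior weight 2/9; P(next child type O) = 0.
  BO × AO: posterior weight 1/9; P(next child type O) = 1/4.
Weighted sum = 1/36.

1/36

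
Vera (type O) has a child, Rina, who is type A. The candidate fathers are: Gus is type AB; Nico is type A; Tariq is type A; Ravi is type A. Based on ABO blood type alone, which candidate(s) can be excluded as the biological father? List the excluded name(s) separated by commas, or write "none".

none

A candidate is excluded only if no genotype consistent with his phenotype could produce a type A child with a type O mother.
Every candidate has at least one consistent genotype combination, so none can be excluded.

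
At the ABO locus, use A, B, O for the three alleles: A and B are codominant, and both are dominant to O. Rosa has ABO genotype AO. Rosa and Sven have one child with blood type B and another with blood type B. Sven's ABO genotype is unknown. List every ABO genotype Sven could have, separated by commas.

AB, BB, BO

For each candidate genotype of Sven, check whether crossing it with AO can produce every observed child phenotype.
  AA → possible child types {A} ✗
  AB → possible child types {A, B, AB} ✓
  AO → possible child types {O, A} ✗
  BB → possible child types {B, AB} ✓
  BO → possible child types {O, A, B, AB} ✓
  OO → possible child types {O, A} ✗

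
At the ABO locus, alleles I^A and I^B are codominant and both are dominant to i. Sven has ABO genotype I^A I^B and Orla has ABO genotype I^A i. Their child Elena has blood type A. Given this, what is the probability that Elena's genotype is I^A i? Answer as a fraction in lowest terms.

Cross I^A I^B × I^A i → 1/4 I^A I^A, 1/4 I^A I^B, 1/4 I^A i, 1/4 I^B i.
Type-A genotypes among offspring: I^A I^A (1/4), I^A i (1/4); total 1/2.
P(I^A i | type A) = (1/4) / (1/2) = 1/2.

1/2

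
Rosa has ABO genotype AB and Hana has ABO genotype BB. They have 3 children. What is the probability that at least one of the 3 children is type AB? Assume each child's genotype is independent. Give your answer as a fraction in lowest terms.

ABO cross AB × BB → 1/2 B, 1/2 AB.
So P(type AB) = 1/2 per child.
P(none) = (1/2)^3 = 1/8; P(at least one) = 1 − 1/8 = 7/8.

7/8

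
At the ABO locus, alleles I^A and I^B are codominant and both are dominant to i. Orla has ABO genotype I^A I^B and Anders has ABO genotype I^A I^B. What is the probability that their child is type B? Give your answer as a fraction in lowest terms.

ABO cross I^A I^B × I^A I^B → offspring phenotypes: 1/4 A, 1/4 B, 1/2 AB.
So P(type B) = 1/4.

1/4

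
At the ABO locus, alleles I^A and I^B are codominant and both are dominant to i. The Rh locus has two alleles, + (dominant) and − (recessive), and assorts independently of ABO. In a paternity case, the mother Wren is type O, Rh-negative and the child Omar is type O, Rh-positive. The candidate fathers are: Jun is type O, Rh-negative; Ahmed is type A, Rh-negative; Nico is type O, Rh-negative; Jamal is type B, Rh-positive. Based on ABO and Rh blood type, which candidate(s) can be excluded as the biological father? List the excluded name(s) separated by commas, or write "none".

Jun, Ahmed, Nico

A candidate is excluded only if no genotype consistent with his phenotype could produce a type O, Rh-positive child with a type O, Rh-negative mother.
Jun (type O, Rh-): no genotype consistent with that phenotype can produce a type-O Rh+ child with a type-O mother.
Ahmed (type A, Rh-): no genotype consistent with that phenotype can produce a type-O Rh+ child with a type-O mother.
Nico (type O, Rh-): no genotype consistent with that phenotype can produce a type-O Rh+ child with a type-O mother.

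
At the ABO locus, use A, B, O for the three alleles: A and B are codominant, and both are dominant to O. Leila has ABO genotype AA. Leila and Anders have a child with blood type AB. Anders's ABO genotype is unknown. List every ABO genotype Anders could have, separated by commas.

AB, BB, BO

For each candidate genotype of Anders, check whether crossing it with AA can produce every observed child phenotype.
  AA → possible child types {A} ✗
  AB → possible child types {A, AB} ✓
  AO → possible child types {A} ✗
  BB → possible child types {AB} ✓
  BO → possible child types {A, AB} ✓
  OO → possible child types {A} ✗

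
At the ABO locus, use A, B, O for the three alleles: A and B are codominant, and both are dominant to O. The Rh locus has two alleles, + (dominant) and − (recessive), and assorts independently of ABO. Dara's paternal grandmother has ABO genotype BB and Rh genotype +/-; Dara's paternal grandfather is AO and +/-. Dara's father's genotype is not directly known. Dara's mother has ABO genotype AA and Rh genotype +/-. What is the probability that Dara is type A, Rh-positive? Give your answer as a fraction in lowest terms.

3/8

Dara's father's ABO genotype from BB × AO: 1/2 AB, 1/2 BO.
Crossing each possibility with the mother AA and summing P(type A): 1/2·1/2 + 1/2·1/2 = 1/2.
Similarly for Rh via the father's Rh distribution: P(Rh+) = 3/4.
Independent loci: 1/2 × 3/4 = 3/8.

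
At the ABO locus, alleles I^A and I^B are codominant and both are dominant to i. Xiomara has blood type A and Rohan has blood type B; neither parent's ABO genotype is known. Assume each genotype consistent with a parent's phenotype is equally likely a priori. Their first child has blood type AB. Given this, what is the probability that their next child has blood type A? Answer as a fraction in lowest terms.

5/36

Possible genotypes: Xiomara ∈ {I^A I^A, I^A i}; Rohan ∈ {I^B I^B, I^B i}.
Weight each parental genotype pair by prior × P(type-AB child):
  I^A I^A × I^B I^B: posterior weight 4/9; P(next child type A) = 0.
  I^A I^A × I^B i: posterior weight 2/9; P(next child type A) = 1/2.
  I^A i × I^B I^B: posterior weight 2/9; P(next child type A) = 0.
  I^A i × I^B i: posterior weight 1/9; P(next child type A) = 1/4.
Weighted sum = 5/36.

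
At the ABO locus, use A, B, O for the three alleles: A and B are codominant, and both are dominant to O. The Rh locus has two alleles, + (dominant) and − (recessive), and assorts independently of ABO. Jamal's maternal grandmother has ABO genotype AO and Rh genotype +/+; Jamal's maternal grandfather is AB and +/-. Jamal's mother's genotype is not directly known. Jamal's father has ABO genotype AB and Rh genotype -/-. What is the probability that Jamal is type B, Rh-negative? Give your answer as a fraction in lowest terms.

1/16

Jamal's mother's ABO genotype from AO × AB: 1/4 AA, 1/4 AB, 1/4 AO, 1/4 BO.
Crossing each possibility with the father AB and summing P(type B): 1/4·0 + 1/4·1/4 + 1/4·1/4 + 1/4·1/2 = 1/4.
Similarly for Rh via the mother's Rh distribution: P(Rh-) = 1/4.
Independent loci: 1/4 × 1/4 = 1/16.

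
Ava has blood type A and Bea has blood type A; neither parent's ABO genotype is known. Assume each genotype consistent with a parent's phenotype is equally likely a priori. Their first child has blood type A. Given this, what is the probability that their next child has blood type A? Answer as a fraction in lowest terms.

Possible genotypes: Ava ∈ {AA, AO}; Bea ∈ {AA, AO}.
Weight each parental genotype pair by prior × P(type-A child):
  AA × AA: posterior weight 4/15; P(next child type A) = 1.
  AA × AO: posterior weight 4/15; P(next child type A) = 1.
  AO × AA: posterior weight 4/15; P(next child type A) = 1.
  AO × AO: posterior weight 1/5; P(next child type A) = 3/4.
Weighted sum = 19/20.

19/20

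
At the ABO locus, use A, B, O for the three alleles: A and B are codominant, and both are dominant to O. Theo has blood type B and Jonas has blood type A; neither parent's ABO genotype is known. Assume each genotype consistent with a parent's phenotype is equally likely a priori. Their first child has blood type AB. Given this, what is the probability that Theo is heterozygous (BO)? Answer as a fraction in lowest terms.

Possible genotypes: Theo ∈ {BB, BO}; Jonas ∈ {AA, AO}.
Weight each parental genotype pair by prior × P(type-AB child):
  BB × AA: posterior weight 4/9.
  BB × AO: posterior weight 2/9.
  BO × AA: posterior weight 2/9.
  BO × AO: posterior weight 1/9.
Sum the posterior weight over pairs where Theo is BO: 1/3.

1/3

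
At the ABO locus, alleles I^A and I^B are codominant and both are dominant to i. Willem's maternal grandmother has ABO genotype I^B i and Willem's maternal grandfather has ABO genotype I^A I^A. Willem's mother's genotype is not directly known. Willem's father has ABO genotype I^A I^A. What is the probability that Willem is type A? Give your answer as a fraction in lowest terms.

3/4

Willem's mother's ABO genotype from I^B i × I^A I^A: 1/2 I^A I^B, 1/2 I^A i.
Crossing each possibility with the father I^A I^A and summing P(type A): 1/2·1/2 + 1/2·1 = 3/4.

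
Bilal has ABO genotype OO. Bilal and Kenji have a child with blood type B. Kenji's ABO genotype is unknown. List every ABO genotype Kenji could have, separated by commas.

AB, BB, BO

For each candidate genotype of Kenji, check whether crossing it with OO can produce every observed child phenotype.
  AA → possible child types {A} ✗
  AB → possible child types {A, B} ✓
  AO → possible child types {O, A} ✗
  BB → possible child types {B} ✓
  BO → possible child types {O, B} ✓
  OO → possible child types {O} ✗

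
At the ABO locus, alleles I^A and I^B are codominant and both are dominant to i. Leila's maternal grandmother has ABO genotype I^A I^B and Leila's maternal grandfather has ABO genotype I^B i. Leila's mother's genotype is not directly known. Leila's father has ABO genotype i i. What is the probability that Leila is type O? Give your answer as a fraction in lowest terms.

1/4

Leila's mother's ABO genotype from I^A I^B × I^B i: 1/4 I^A I^B, 1/4 I^A i, 1/4 I^B I^B, 1/4 I^B i.
Crossing each possibility with the father i i and summing P(type O): 1/4·0 + 1/4·1/2 + 1/4·0 + 1/4·1/2 = 1/4.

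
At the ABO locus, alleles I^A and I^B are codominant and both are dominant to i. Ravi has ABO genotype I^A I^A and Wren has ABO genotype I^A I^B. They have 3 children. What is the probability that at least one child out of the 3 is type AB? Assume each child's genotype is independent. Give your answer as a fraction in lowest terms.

7/8

ABO cross I^A I^A × I^A I^B → 1/2 A, 1/2 AB.
So P(type AB) = 1/2 per child.
P(none) = (1/2)^3 = 1/8; P(at least one) = 1 − 1/8 = 7/8.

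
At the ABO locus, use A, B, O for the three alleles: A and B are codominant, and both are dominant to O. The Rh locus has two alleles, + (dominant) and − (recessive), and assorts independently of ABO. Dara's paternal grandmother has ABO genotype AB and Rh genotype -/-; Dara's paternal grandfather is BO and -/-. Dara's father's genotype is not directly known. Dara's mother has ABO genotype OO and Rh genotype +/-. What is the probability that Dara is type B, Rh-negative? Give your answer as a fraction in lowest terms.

1/4

Dara's father's ABO genotype from AB × BO: 1/4 AB, 1/4 AO, 1/4 BB, 1/4 BO.
Crossing each possibility with the mother OO and summing P(type B): 1/4·1/2 + 1/4·0 + 1/4·1 + 1/4·1/2 = 1/2.
Similarly for Rh via the father's Rh distribution: P(Rh-) = 1/2.
Independent loci: 1/2 × 1/2 = 1/4.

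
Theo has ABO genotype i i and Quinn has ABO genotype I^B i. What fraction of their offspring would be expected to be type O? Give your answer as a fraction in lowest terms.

1/2

ABO cross i i × I^B i → offspring phenotypes: 1/2 O, 1/2 B.
So P(type O) = 1/2.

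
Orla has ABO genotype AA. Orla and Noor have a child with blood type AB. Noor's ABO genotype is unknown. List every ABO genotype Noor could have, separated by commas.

For each candidate genotype of Noor, check whether crossing it with AA can produce every observed child phenotype.
  AA → possible child types {A} ✗
  AB → possible child types {A, AB} ✓
  AO → possible child types {A} ✗
  BB → possible child types {AB} ✓
  BO → possible child types {A, AB} ✓
  OO → possible child types {A} ✗

AB, BB, BO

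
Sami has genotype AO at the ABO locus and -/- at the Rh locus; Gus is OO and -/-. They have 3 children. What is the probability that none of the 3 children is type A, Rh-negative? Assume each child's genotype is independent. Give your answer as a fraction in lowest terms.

ABO cross AO × OO → 1/2 O, 1/2 A.
Rh cross -/- × -/- → 1 Rh-; so P(type A, Rh-negative) = 1/2 × 1 = 1/2 per child.
P(not type A, Rh-negative) = 1/2 for one child; (1/2)^3 = 1/8.

1/8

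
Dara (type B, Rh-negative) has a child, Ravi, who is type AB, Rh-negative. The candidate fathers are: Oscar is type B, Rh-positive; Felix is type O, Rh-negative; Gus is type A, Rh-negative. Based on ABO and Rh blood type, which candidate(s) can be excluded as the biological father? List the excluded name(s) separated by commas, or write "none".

Oscar, Felix

A candidate is excluded only if no genotype consistent with his phenotype could produce a type AB, Rh-negative child with a type B, Rh-negative mother.
Oscar (type B, Rh+): no genotype consistent with that phenotype can produce a type-AB Rh- child with a type-B mother.
Felix (type O, Rh-): no genotype consistent with that phenotype can produce a type-AB Rh- child with a type-B mother.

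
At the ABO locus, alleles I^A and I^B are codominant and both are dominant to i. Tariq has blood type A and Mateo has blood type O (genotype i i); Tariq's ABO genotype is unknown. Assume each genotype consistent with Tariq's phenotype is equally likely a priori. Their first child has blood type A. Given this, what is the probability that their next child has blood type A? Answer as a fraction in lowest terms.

5/6

Possible genotypes: Tariq ∈ {I^A I^A, I^A i}; Mateo ∈ {i i}.
Weight each parental genotype pair by prior × P(type-A child):
  I^A I^A × i i: posterior weight 2/3; P(next child type A) = 1.
  I^A i × i i: posterior weight 1/3; P(next child type A) = 1/2.
Weighted sum = 5/6.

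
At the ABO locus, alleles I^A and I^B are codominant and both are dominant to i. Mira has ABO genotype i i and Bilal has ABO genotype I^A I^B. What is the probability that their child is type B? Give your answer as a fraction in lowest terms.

ABO cross i i × I^A I^B → offspring phenotypes: 1/2 A, 1/2 B.
So P(type B) = 1/2.

1/2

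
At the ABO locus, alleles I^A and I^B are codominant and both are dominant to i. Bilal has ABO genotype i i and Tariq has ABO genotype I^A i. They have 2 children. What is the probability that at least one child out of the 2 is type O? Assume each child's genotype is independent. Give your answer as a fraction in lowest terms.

ABO cross i i × I^A i → 1/2 O, 1/2 A.
So P(type O) = 1/2 per child.
P(none) = (1/2)^2 = 1/4; P(at least one) = 1 − 1/4 = 3/4.

3/4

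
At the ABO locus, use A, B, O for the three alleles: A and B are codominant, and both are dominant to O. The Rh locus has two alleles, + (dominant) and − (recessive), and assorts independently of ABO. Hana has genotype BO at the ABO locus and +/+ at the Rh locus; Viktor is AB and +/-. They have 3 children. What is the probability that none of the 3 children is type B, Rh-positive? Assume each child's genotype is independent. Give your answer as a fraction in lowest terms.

ABO cross BO × AB → 1/4 A, 1/2 B, 1/4 AB.
Rh cross +/+ × +/- → 1 Rh+; so P(type B, Rh-positive) = 1/2 × 1 = 1/2 per child.
P(not type B, Rh-positive) = 1/2 for one child; (1/2)^3 = 1/8.

1/8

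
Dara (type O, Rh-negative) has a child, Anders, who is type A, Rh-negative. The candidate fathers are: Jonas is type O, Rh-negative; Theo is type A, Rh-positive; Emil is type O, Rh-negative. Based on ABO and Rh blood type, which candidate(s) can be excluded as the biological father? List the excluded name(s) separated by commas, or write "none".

A candidate is excluded only if no genotype consistent with his phenotype could produce a type A, Rh-negative child with a type O, Rh-negative mother.
Jonas (type O, Rh-): no genotype consistent with that phenotype can produce a type-A Rh- child with a type-O mother.
Emil (type O, Rh-): no genotype consistent with that phenotype can produce a type-A Rh- child with a type-O mother.

Jonas, Emil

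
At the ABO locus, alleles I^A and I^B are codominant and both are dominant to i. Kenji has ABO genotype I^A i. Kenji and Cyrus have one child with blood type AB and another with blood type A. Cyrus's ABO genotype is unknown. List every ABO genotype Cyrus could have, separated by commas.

For each candidate genotype of Cyrus, check whether crossing it with I^A i can produce every observed child phenotype.
  I^A I^A → possible child types {A} ✗
  I^A I^B → possible child types {A, B, AB} ✓
  I^A i → possible child types {O, A} ✗
  I^B I^B → possible child types {B, AB} ✗
  I^B i → possible child types {O, A, B, AB} ✓
  i i → possible child types {O, A} ✗

I^A I^B, I^B i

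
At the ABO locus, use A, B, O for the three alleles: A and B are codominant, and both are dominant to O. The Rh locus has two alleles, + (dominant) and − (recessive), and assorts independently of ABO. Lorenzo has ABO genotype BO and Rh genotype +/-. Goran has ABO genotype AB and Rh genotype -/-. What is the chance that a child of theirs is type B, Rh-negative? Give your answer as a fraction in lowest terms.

ABO cross BO × AB → offspring phenotypes: 1/4 A, 1/2 B, 1/4 AB.
Rh cross +/- × -/- → 1/2 Rh+, 1/2 Rh-.
Independent loci: P(type B, Rh-negative) = 1/2 × 1/2 = 1/4.

1/4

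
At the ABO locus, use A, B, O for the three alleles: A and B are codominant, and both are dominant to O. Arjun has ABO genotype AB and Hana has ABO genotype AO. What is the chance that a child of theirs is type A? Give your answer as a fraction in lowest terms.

ABO cross AB × AO → offspring phenotypes: 1/2 A, 1/4 B, 1/4 AB.
So P(type A) = 1/2.

1/2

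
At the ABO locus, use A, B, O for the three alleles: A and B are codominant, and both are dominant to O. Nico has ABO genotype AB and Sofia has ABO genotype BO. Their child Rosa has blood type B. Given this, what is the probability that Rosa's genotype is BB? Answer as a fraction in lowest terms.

Cross AB × BO → 1/4 AB, 1/4 AO, 1/4 BB, 1/4 BO.
Type-B genotypes among offspring: BB (1/4), BO (1/4); total 1/2.
P(BB | type B) = (1/4) / (1/2) = 1/2.

1/2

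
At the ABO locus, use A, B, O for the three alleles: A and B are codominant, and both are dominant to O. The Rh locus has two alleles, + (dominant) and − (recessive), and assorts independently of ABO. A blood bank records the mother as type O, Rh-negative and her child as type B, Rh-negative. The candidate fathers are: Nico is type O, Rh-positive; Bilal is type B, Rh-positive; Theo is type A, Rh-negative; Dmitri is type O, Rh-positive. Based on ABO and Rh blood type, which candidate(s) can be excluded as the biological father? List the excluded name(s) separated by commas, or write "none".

A candidate is excluded only if no genotype consistent with his phenotype could produce a type B, Rh-negative child with a type O, Rh-negative mother.
Nico (type O, Rh+): no genotype consistent with that phenotype can produce a type-B Rh- child with a type-O mother.
Theo (type A, Rh-): no genotype consistent with that phenotype can produce a type-B Rh- child with a type-O mother.
Dmitri (type O, Rh+): no genotype consistent with that phenotype can produce a type-B Rh- child with a type-O mother.

Nico, Theo, Dmitri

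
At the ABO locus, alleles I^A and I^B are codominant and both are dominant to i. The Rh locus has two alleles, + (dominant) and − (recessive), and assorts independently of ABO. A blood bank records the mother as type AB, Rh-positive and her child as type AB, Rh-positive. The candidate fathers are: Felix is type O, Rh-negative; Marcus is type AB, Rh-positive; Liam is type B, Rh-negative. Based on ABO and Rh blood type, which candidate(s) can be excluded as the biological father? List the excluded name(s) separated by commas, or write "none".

A candidate is excluded only if no genotype consistent with his phenotype could produce a type AB, Rh-positive child with a type AB, Rh-positive mother.
Felix (type O, Rh-): no genotype consistent with that phenotype can produce a type-AB Rh+ child with a type-AB mother.

Felix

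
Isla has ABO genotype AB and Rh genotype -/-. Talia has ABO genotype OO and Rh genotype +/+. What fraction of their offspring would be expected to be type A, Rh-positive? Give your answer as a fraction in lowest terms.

ABO cross AB × OO → offspring phenotypes: 1/2 A, 1/2 B.
Rh cross -/- × +/+ → 1 Rh+.
Independent loci: P(type A, Rh-positive) = 1/2 × 1 = 1/2.

1/2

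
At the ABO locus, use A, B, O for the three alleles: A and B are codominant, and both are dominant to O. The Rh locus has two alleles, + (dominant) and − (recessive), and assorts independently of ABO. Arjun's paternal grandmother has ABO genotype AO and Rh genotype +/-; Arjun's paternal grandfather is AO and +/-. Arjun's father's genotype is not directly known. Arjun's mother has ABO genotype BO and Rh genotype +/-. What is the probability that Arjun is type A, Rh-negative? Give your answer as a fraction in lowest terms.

1/16

Arjun's father's ABO genotype from AO × AO: 1/4 AA, 1/2 AO, 1/4 OO.
Crossing each possibility with the mother BO and summing P(type A): 1/4·1/2 + 1/2·1/4 + 1/4·0 = 1/4.
Similarly for Rh via the father's Rh distribution: P(Rh-) = 1/4.
Independent loci: 1/4 × 1/4 = 1/16.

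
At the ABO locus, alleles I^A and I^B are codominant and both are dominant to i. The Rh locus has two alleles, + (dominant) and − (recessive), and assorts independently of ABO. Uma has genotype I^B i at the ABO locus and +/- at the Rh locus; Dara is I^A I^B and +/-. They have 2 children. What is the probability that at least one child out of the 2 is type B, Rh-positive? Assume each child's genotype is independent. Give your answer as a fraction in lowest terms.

ABO cross I^B i × I^A I^B → 1/4 A, 1/2 B, 1/4 AB.
Rh cross +/- × +/- → 3/4 Rh+, 1/4 Rh-; so P(type B, Rh-positive) = 1/2 × 3/4 = 3/8 per child.
P(none) = (5/8)^2 = 25/64; P(at least one) = 1 − 25/64 = 39/64.

39/64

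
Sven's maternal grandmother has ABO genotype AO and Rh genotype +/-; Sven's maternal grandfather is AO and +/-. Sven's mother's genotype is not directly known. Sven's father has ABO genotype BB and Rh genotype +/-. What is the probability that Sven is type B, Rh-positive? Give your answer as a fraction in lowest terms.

3/8

Sven's mother's ABO genotype from AO × AO: 1/4 AA, 1/2 AO, 1/4 OO.
Crossing each possibility with the father BB and summing P(type B): 1/4·0 + 1/2·1/2 + 1/4·1 = 1/2.
Similarly for Rh via the mother's Rh distribution: P(Rh+) = 3/4.
Independent loci: 1/2 × 3/4 = 3/8.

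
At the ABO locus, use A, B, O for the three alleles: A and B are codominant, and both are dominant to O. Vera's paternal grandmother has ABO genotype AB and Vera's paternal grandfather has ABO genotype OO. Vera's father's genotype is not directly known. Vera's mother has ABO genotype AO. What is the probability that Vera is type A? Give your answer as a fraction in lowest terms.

Vera's father's ABO genotype from AB × OO: 1/2 AO, 1/2 BO.
Crossing each possibility with the mother AO and summing P(type A): 1/2·3/4 + 1/2·1/4 = 1/2.

1/2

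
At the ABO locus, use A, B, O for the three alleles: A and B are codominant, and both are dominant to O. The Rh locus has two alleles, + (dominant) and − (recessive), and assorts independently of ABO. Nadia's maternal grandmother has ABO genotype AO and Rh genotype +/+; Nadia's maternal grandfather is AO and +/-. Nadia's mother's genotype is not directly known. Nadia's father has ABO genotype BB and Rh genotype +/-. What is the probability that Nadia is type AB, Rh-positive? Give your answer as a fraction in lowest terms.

7/16

Nadia's mother's ABO genotype from AO × AO: 1/4 AA, 1/2 AO, 1/4 OO.
Crossing each possibility with the father BB and summing P(type AB): 1/4·1 + 1/2·1/2 + 1/4·0 = 1/2.
Similarly for Rh via the mother's Rh distribution: P(Rh+) = 7/8.
Independent loci: 1/2 × 7/8 = 7/16.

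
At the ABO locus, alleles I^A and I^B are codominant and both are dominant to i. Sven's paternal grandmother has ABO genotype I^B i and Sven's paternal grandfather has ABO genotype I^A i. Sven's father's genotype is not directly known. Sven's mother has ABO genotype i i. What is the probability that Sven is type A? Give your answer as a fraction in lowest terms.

1/4

Sven's father's ABO genotype from I^B i × I^A i: 1/4 I^A I^B, 1/4 I^A i, 1/4 I^B i, 1/4 i i.
Crossing each possibility with the mother i i and summing P(type A): 1/4·1/2 + 1/4·1/2 + 1/4·0 + 1/4·0 = 1/4.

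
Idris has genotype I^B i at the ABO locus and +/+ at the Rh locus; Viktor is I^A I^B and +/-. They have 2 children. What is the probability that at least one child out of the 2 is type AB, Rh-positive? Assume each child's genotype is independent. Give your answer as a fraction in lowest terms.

7/16

ABO cross I^B i × I^A I^B → 1/4 A, 1/2 B, 1/4 AB.
Rh cross +/+ × +/- → 1 Rh+; so P(type AB, Rh-positive) = 1/4 × 1 = 1/4 per child.
P(none) = (3/4)^2 = 9/16; P(at least one) = 1 − 9/16 = 7/16.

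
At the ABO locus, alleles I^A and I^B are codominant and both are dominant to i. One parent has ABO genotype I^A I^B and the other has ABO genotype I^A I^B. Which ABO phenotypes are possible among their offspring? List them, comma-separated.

Gametes from I^A I^B × I^A I^B give offspring ABO genotypes I^A I^A, I^A I^B, I^B I^B, i.e. phenotypes A, B, AB.

A, B, AB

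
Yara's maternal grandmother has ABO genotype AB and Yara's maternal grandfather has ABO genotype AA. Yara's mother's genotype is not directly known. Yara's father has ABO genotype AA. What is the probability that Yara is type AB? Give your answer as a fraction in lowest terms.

Yara's mother's ABO genotype from AB × AA: 1/2 AA, 1/2 AB.
Crossing each possibility with the father AA and summing P(type AB): 1/2·0 + 1/2·1/2 = 1/4.

1/4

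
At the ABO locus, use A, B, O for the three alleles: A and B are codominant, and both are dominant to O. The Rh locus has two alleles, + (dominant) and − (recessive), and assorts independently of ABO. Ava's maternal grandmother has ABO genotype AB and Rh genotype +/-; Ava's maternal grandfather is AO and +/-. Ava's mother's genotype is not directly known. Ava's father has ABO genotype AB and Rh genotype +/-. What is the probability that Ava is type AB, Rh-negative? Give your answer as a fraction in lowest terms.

3/32

Ava's mother's ABO genotype from AB × AO: 1/4 AA, 1/4 AB, 1/4 AO, 1/4 BO.
Crossing each possibility with the father AB and summing P(type AB): 1/4·1/2 + 1/4·1/2 + 1/4·1/4 + 1/4·1/4 = 3/8.
Similarly for Rh via the mother's Rh distribution: P(Rh-) = 1/4.
Independent loci: 3/8 × 1/4 = 3/32.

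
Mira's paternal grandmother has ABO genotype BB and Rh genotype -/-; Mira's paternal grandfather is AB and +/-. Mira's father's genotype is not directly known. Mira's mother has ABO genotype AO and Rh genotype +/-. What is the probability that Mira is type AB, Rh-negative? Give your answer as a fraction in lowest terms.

Mira's father's ABO genotype from BB × AB: 1/2 AB, 1/2 BB.
Crossing each possibility with the mother AO and summing P(type AB): 1/2·1/4 + 1/2·1/2 = 3/8.
Similarly for Rh via the father's Rh distribution: P(Rh-) = 3/8.
Independent loci: 3/8 × 3/8 = 9/64.

9/64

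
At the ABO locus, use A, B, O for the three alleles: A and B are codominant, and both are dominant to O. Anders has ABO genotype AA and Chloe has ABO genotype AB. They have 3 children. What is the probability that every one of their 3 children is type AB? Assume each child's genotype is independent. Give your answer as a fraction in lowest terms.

ABO cross AA × AB → 1/2 A, 1/2 AB.
So P(type AB) = 1/2 per child.
All 3 independent: (1/2)^3 = 1/8.

1/8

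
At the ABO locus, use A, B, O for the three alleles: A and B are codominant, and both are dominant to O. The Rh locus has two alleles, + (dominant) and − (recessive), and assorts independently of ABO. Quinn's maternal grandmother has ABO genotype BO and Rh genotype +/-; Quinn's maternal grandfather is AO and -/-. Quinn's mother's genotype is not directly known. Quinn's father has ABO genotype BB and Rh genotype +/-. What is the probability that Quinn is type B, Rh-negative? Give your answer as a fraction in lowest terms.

Quinn's mother's ABO genotype from BO × AO: 1/4 AB, 1/4 AO, 1/4 BO, 1/4 OO.
Crossing each possibility with the father BB and summing P(type B): 1/4·1/2 + 1/4·1/2 + 1/4·1 + 1/4·1 = 3/4.
Similarly for Rh via the mother's Rh distribution: P(Rh-) = 3/8.
Independent loci: 3/4 × 3/8 = 9/32.

9/32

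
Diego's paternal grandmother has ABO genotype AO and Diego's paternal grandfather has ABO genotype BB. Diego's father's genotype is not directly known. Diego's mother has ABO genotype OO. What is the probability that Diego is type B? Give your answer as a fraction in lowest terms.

1/2

Diego's father's ABO genotype from AO × BB: 1/2 AB, 1/2 BO.
Crossing each possibility with the mother OO and summing P(type B): 1/2·1/2 + 1/2·1/2 = 1/2.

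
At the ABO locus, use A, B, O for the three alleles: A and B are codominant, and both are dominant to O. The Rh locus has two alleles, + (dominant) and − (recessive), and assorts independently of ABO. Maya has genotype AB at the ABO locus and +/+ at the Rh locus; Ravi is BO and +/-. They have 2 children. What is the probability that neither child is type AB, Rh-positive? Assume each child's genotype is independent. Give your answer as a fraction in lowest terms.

ABO cross AB × BO → 1/4 A, 1/2 B, 1/4 AB.
Rh cross +/+ × +/- → 1 Rh+; so P(type AB, Rh-positive) = 1/4 × 1 = 1/4 per child.
P(not type AB, Rh-positive) = 3/4 for one child; (3/4)^2 = 9/16.

9/16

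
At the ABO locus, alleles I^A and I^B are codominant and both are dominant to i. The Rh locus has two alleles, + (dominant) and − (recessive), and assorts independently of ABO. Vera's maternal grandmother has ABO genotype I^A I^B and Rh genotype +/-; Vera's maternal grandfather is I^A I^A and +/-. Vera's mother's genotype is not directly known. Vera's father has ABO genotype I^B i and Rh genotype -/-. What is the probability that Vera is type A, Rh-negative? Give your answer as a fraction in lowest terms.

3/16

Vera's mother's ABO genotype from I^A I^B × I^A I^A: 1/2 I^A I^A, 1/2 I^A I^B.
Crossing each possibility with the father I^B i and summing P(type A): 1/2·1/2 + 1/2·1/4 = 3/8.
Similarly for Rh via the mother's Rh distribution: P(Rh-) = 1/2.
Independent loci: 3/8 × 1/2 = 3/16.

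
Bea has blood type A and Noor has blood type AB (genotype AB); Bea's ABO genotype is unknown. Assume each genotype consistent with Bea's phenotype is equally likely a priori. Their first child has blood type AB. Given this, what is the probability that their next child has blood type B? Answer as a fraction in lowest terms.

1/12

Possible genotypes: Bea ∈ {AA, AO}; Noor ∈ {AB}.
Weight each parental genotype pair by prior × P(type-AB child):
  AA × AB: posterior weight 2/3; P(next child type B) = 0.
  AO × AB: posterior weight 1/3; P(next child type B) = 1/4.
Weighted sum = 1/12.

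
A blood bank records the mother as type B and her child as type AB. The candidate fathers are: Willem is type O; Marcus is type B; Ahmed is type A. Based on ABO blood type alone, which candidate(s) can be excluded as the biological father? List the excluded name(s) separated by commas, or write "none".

Willem, Marcus

A candidate is excluded only if no genotype consistent with his phenotype could produce a type AB child with a type B mother.
Willem (type O): no genotype consistent with that phenotype can produce a type-AB child with a type-B mother.
Marcus (type B): no genotype consistent with that phenotype can produce a type-AB child with a type-B mother.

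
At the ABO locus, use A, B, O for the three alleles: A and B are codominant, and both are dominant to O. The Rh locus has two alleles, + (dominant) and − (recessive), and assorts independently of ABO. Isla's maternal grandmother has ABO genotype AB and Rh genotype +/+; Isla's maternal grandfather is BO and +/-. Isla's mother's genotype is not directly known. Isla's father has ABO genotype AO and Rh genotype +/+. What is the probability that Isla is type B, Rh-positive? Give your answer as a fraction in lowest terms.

Isla's mother's ABO genotype from AB × BO: 1/4 AB, 1/4 AO, 1/4 BB, 1/4 BO.
Crossing each possibility with the father AO and summing P(type B): 1/4·1/4 + 1/4·0 + 1/4·1/2 + 1/4·1/4 = 1/4.
Similarly for Rh via the mother's Rh distribution: P(Rh+) = 1.
Independent loci: 1/4 × 1 = 1/4.

1/4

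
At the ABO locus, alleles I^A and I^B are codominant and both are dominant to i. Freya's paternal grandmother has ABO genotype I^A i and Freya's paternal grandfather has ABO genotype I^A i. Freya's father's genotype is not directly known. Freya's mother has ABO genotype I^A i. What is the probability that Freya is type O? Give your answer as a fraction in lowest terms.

Freya's father's ABO genotype from I^A i × I^A i: 1/4 I^A I^A, 1/2 I^A i, 1/4 i i.
Crossing each possibility with the mother I^A i and summing P(type O): 1/4·0 + 1/2·1/4 + 1/4·1/2 = 1/4.

1/4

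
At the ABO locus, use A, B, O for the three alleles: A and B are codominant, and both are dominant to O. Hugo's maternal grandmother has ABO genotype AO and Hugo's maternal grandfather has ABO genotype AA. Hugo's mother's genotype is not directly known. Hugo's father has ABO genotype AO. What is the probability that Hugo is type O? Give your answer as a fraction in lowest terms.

1/8

Hugo's mother's ABO genotype from AO × AA: 1/2 AA, 1/2 AO.
Crossing each possibility with the father AO and summing P(type O): 1/2·0 + 1/2·1/4 = 1/8.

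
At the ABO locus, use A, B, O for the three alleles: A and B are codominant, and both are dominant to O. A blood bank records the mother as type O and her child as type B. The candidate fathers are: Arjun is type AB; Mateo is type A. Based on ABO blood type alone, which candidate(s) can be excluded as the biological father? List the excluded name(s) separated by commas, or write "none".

A candidate is excluded only if no genotype consistent with his phenotype could produce a type B child with a type O mother.
Mateo (type A): no genotype consistent with that phenotype can produce a type-B child with a type-O mother.

Mateo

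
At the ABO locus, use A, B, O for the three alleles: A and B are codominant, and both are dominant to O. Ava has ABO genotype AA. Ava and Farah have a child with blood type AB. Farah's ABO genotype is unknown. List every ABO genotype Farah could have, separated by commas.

AB, BB, BO

For each candidate genotype of Farah, check whether crossing it with AA can produce every observed child phenotype.
  AA → possible child types {A} ✗
  AB → possible child types {A, AB} ✓
  AO → possible child types {A} ✗
  BB → possible child types {AB} ✓
  BO → possible child types {A, AB} ✓
  OO → possible child types {A} ✗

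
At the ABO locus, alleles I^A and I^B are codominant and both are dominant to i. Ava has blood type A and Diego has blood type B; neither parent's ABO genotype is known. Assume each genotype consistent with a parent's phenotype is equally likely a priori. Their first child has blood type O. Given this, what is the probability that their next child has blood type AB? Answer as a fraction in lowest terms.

Possible genotypes: Ava ∈ {I^A I^A, I^A i}; Diego ∈ {I^B I^B, I^B i}.
Weight each parental genotype pair by prior × P(type-O child):
  I^A i × I^B i: posterior weight 1; P(next child type AB) = 1/4.
Weighted sum = 1/4.

1/4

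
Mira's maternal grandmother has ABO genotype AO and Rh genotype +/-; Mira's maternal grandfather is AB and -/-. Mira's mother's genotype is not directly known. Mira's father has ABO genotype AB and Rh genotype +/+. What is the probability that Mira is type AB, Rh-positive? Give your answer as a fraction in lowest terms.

3/8

Mira's mother's ABO genotype from AO × AB: 1/4 AA, 1/4 AB, 1/4 AO, 1/4 BO.
Crossing each possibility with the father AB and summing P(type AB): 1/4·1/2 + 1/4·1/2 + 1/4·1/4 + 1/4·1/4 = 3/8.
Similarly for Rh via the mother's Rh distribution: P(Rh+) = 1.
Independent loci: 3/8 × 1 = 3/8.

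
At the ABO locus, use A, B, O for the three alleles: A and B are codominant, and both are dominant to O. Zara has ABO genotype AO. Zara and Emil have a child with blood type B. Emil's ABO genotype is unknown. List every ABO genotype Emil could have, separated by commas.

For each candidate genotype of Emil, check whether crossing it with AO can produce every observed child phenotype.
  AA → possible child types {A} ✗
  AB → possible child types {A, B, AB} ✓
  AO → possible child types {O, A} ✗
  BB → possible child types {B, AB} ✓
  BO → possible child types {O, A, B, AB} ✓
  OO → possible child types {O, A} ✗

AB, BB, BO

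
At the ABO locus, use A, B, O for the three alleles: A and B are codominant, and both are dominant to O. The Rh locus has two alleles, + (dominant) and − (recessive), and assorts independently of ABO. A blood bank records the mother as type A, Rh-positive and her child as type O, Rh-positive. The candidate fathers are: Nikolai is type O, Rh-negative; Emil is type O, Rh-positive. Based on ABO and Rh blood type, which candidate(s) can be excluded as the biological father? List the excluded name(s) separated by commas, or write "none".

A candidate is excluded only if no genotype consistent with his phenotype could produce a type O, Rh-positive child with a type A, Rh-positive mother.
Every candidate has at least one consistent genotype combination, so none can be excluded.

none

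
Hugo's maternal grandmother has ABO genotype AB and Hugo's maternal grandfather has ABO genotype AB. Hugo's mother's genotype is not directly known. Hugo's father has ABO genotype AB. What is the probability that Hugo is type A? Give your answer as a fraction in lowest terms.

Hugo's mother's ABO genotype from AB × AB: 1/4 AA, 1/2 AB, 1/4 BB.
Crossing each possibility with the father AB and summing P(type A): 1/4·1/2 + 1/2·1/4 + 1/4·0 = 1/4.

1/4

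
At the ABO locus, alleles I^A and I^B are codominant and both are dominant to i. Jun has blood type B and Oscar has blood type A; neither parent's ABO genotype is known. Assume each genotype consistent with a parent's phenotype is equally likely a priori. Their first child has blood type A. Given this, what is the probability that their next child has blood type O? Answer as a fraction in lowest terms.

Possible genotypes: Jun ∈ {I^B I^B, I^B i}; Oscar ∈ {I^A I^A, I^A i}.
Weight each parental genotype pair by prior × P(type-A child):
  I^B i × I^A I^A: posterior weight 2/3; P(next child type O) = 0.
  I^B i × I^A i: posterior weight 1/3; P(next child type O) = 1/4.
Weighted sum = 1/12.

1/12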